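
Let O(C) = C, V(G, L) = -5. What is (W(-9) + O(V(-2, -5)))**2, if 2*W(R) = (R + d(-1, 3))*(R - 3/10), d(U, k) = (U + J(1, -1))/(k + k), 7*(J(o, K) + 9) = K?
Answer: 156725361/78400 ≈ 1999.0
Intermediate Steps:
J(o, K) = -9 + K/7
d(U, k) = (-64/7 + U)/(2*k) (d(U, k) = (U + (-9 + (1/7)*(-1)))/(k + k) = (U + (-9 - 1/7))/((2*k)) = (U - 64/7)*(1/(2*k)) = (-64/7 + U)*(1/(2*k)) = (-64/7 + U)/(2*k))
W(R) = (-71/42 + R)*(-3/10 + R)/2 (W(R) = ((R + (1/14)*(-64 + 7*(-1))/3)*(R - 3/10))/2 = ((R + (1/14)*(1/3)*(-64 - 7))*(R - 3*1/10))/2 = ((R + (1/14)*(1/3)*(-71))*(R - 3/10))/2 = ((R - 71/42)*(-3/10 + R))/2 = ((-71/42 + R)*(-3/10 + R))/2 = (-71/42 + R)*(-3/10 + R)/2)
(W(-9) + O(V(-2, -5)))**2 = ((71/280 + (1/2)*(-9)**2 - 209/210*(-9)) - 5)**2 = ((71/280 + (1/2)*81 + 627/70) - 5)**2 = ((71/280 + 81/2 + 627/70) - 5)**2 = (13919/280 - 5)**2 = (12519/280)**2 = 156725361/78400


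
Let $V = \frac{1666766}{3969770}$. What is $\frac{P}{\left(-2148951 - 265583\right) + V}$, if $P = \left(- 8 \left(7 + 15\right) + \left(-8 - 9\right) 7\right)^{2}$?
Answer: $- \frac{2927705375}{81230025173} \approx -0.036042$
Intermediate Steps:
$V = \frac{833383}{1984885}$ ($V = 1666766 \cdot \frac{1}{3969770} = \frac{833383}{1984885} \approx 0.41986$)
$P = 87025$ ($P = \left(\left(-8\right) 22 - 119\right)^{2} = \left(-176 - 119\right)^{2} = \left(-295\right)^{2} = 87025$)
$\frac{P}{\left(-2148951 - 265583\right) + V} = \frac{87025}{\left(-2148951 - 265583\right) + \frac{833383}{1984885}} = \frac{87025}{-2414534 + \frac{833383}{1984885}} = \frac{87025}{- \frac{4792571485207}{1984885}} = 87025 \left(- \frac{1984885}{4792571485207}\right) = - \frac{2927705375}{81230025173}$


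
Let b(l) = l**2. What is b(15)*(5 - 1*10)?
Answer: -1125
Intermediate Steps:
b(15)*(5 - 1*10) = 15**2*(5 - 1*10) = 225*(5 - 10) = 225*(-5) = -1125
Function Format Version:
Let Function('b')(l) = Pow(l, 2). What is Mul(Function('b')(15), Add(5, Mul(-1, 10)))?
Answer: -1125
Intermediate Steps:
Mul(Function('b')(15), Add(5, Mul(-1, 10))) = Mul(Pow(15, 2), Add(5, Mul(-1, 10))) = Mul(225, Add(5, -10)) = Mul(225, -5) = -1125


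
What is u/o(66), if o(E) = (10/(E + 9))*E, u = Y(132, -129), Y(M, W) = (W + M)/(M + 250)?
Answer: 15/16808 ≈ 0.00089243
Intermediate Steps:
Y(M, W) = (M + W)/(250 + M)
u = 3/382 (u = (132 - 129)/(250 + 132) = 3/382 ≈ 0.0078534)
o(E) = 10*E/(9 + E) (o(E) = (10/(9 + E))*E = 10*E/(9 + E))
u/o(66) = 3/(382*((10*66/(9 + 66)))) = 3/(382*((10*66/75))) = 3/(382*((10*66*(1/75)))) = 3/(382*(44/5)) = (3/382)*(5/44) = 15/16808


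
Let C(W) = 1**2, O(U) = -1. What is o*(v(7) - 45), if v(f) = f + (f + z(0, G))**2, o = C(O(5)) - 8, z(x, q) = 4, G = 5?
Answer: -581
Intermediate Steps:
C(W) = 1
o = -7 (o = 1 - 8 = -7)
v(f) = f + (4 + f)**2 (v(f) = f + (f + 4)**2 = f + (4 + f)**2)
o*(v(7) - 45) = -7*((7 + (4 + 7)**2) - 45) = -7*((7 + 11**2) - 45) = -7*((7 + 121) - 45) = -7*(128 - 45) = -7*83 = -581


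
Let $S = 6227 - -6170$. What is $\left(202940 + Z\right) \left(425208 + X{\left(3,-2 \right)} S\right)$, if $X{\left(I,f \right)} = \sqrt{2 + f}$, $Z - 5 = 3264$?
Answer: $87681716472$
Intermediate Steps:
$Z = 3269$ ($Z = 5 + 3264 = 3269$)
$S = 12397$ ($S = 6227 + 6170 = 12397$)
$\left(202940 + Z\right) \left(425208 + X{\left(3,-2 \right)} S\right) = \left(202940 + 3269\right) \left(425208 + \sqrt{2 - 2} \cdot 12397\right) = 206209 \left(425208 + \sqrt{0} \cdot 12397\right) = 206209 \left(425208 + 0 \cdot 12397\right) = 206209 \left(425208 + 0\right) = 206209 \cdot 425208 = 87681716472$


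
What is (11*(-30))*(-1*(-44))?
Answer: -14520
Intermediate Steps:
(11*(-30))*(-1*(-44)) = -330*44 = -14520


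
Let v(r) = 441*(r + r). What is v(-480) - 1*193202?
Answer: -616562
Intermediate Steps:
v(r) = 882*r (v(r) = 441*(2*r) = 882*r)
v(-480) - 1*193202 = 882*(-480) - 1*193202 = -423360 - 193202 = -616562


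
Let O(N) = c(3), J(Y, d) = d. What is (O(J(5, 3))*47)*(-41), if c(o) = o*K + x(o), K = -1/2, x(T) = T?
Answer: -5781/2 ≈ -2890.5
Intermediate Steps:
K = -1/2 (K = -1*1/2 = -1/2 ≈ -0.50000)
c(o) = o/2 (c(o) = o*(-1/2) + o = -o/2 + o = o/2)
O(N) = 3/2 (O(N) = (1/2)*3 = 3/2)
(O(J(5, 3))*47)*(-41) = ((3/2)*47)*(-41) = (141/2)*(-41) = -5781/2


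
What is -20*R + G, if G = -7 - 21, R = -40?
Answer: 772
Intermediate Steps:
G = -28
-20*R + G = -20*(-40) - 28 = 800 - 28 = 772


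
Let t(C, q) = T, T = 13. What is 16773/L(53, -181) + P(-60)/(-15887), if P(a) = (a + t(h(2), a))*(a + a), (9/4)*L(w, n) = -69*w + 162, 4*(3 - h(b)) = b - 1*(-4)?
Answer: -825700353/74033420 ≈ -11.153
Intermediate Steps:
h(b) = 2 - b/4 (h(b) = 3 - (b - 1*(-4))/4 = 3 - (b + 4)/4 = 3 - (4 + b)/4 = 3 + (-1 - b/4) = 2 - b/4)
t(C, q) = 13
L(w, n) = 72 - 92*w/3 (L(w, n) = 4*(-69*w + 162)/9 = 4*(162 - 69*w)/9 = 72 - 92*w/3)
P(a) = 2*a*(13 + a) (P(a) = (a + 13)*(a + a) = (13 + a)*(2*a) = 2*a*(13 + a))
16773/L(53, -181) + P(-60)/(-15887) = 16773/(72 - 92/3*53) + (2*(-60)*(13 - 60))/(-15887) = 16773/(72 - 4876/3) + (2*(-60)*(-47))*(-1/15887) = 16773/(-4660/3) + 5640*(-1/15887) = 16773*(-3/4660) - 5640/15887 = -50319/4660 - 5640/15887 = -825700353/74033420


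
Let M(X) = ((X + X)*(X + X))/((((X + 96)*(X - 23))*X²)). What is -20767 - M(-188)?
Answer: -100782252/4853 ≈ -20767.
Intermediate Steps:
M(X) = 4/((-23 + X)*(96 + X)) (M(X) = ((2*X)*(2*X))/((((96 + X)*(-23 + X))*X²)) = (4*X²)/((((-23 + X)*(96 + X))*X²)) = (4*X²)/((X²*(-23 + X)*(96 + X))) = (4*X²)*(1/(X²*(-23 + X)*(96 + X))) = 4/((-23 + X)*(96 + X)))
-20767 - M(-188) = -20767 - 4/(-2208 + (-188)² + 73*(-188)) = -20767 - 4/(-2208 + 35344 - 13724) = -20767 - 4/19412 = -20767 - 1*1/4853 = -20767 - 1/4853 = -100782252/4853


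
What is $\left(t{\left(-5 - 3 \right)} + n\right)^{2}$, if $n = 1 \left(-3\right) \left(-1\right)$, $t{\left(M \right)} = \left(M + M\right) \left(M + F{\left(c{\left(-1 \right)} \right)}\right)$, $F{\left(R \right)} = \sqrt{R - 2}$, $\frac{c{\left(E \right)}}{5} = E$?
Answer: $15369 - 4192 i \sqrt{7} \approx 15369.0 - 11091.0 i$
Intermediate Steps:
$c{\left(E \right)} = 5 E$
$F{\left(R \right)} = \sqrt{-2 + R}$
$t{\left(M \right)} = 2 M \left(M + i \sqrt{7}\right)$ ($t{\left(M \right)} = \left(M + M\right) \left(M + \sqrt{-2 + 5 \left(-1\right)}\right) = 2 M \left(M + \sqrt{-2 - 5}\right) = 2 M \left(M + \sqrt{-7}\right) = 2 M \left(M + i \sqrt{7}\right)$)
$n = 3$ ($n = \left(-3\right) \left(-1\right) = 3$)
$\left(t{\left(-5 - 3 \right)} + n\right)^{2} = \left(2 \left(-5 - 3\right) \left(\left(-5 - 3\right) + i \sqrt{7}\right) + 3\right)^{2} = \left(2 \left(-8\right) \left(-8 + i \sqrt{7}\right) + 3\right)^{2} = \left(\left(128 - 16 i \sqrt{7}\right) + 3\right)^{2} = \left(131 - 16 i \sqrt{7}\right)^{2}$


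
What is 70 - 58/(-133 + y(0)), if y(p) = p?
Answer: 9368/133 ≈ 70.436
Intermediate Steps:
70 - 58/(-133 + y(0)) = 70 - 58/(-133 + 0) = 70 - 58/(-133) = 70 - 58*(-1/133) = 70 + 58/133 = 9368/133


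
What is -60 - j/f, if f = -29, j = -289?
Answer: -2029/29 ≈ -69.966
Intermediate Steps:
-60 - j/f = -60 - (-289)/(-29) = -60 - (-289)*(-1)/29 = -60 - 1*289/29 = -60 - 289/29 = -2029/29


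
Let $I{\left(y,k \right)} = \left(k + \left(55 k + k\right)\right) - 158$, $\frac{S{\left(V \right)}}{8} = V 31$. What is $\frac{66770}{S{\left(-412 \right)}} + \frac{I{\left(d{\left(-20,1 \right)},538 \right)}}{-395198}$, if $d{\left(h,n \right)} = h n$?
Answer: $- \frac{7376138967}{10094937712} \approx -0.73068$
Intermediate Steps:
$S{\left(V \right)} = 248 V$ ($S{\left(V \right)} = 8 V 31 = 8 \cdot 31 V = 248 V$)
$I{\left(y,k \right)} = -158 + 57 k$ ($I{\left(y,k \right)} = \left(k + 56 k\right) - 158 = 57 k - 158 = -158 + 57 k$)
$\frac{66770}{S{\left(-412 \right)}} + \frac{I{\left(d{\left(-20,1 \right)},538 \right)}}{-395198} = \frac{66770}{248 \left(-412\right)} + \frac{-158 + 57 \cdot 538}{-395198} = \frac{66770}{-102176} + \left(-158 + 30666\right) \left(- \frac{1}{395198}\right) = 66770 \left(- \frac{1}{102176}\right) + 30508 \left(- \frac{1}{395198}\right) = - \frac{33385}{51088} - \frac{15254}{197599} = - \frac{7376138967}{10094937712}$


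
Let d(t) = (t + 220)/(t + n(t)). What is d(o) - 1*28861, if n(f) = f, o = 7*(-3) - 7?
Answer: -202051/7 ≈ -28864.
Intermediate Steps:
o = -28 (o = -21 - 7 = -28)
d(t) = (220 + t)/(2*t) (d(t) = (t + 220)/(t + t) = (220 + t)/((2*t)) = (220 + t)*(1/(2*t)) = (220 + t)/(2*t))
d(o) - 1*28861 = (½)*(220 - 28)/(-28) - 1*28861 = (½)*(-1/28)*192 - 28861 = -24/7 - 28861 = -202051/7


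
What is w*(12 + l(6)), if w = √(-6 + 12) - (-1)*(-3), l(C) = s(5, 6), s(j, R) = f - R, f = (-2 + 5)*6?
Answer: -72 + 24*√6 ≈ -13.212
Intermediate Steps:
f = 18 (f = 3*6 = 18)
s(j, R) = 18 - R
l(C) = 12 (l(C) = 18 - 1*6 = 18 - 6 = 12)
w = -3 + √6 (w = √6 - 1*3 = √6 - 3 = -3 + √6 ≈ -0.55051)
w*(12 + l(6)) = (-3 + √6)*(12 + 12) = (-3 + √6)*24 = -72 + 24*√6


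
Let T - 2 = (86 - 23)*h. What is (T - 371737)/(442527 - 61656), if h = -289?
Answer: -389942/380871 ≈ -1.0238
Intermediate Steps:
T = -18205 (T = 2 + (86 - 23)*(-289) = 2 + 63*(-289) = 2 - 18207 = -18205)
(T - 371737)/(442527 - 61656) = (-18205 - 371737)/(442527 - 61656) = -389942/380871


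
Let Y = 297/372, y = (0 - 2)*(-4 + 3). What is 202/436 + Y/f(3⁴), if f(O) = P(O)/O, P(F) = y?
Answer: 886595/27032 ≈ 32.798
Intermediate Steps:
y = 2 (y = -2*(-1) = 2)
P(F) = 2
Y = 99/124 (Y = 297*(1/372) = 99/124 ≈ 0.79839)
f(O) = 2/O
202/436 + Y/f(3⁴) = 202/436 + 99/(124*((2/(3⁴)))) = 202*(1/436) + 99/(124*((2/81))) = 101/218 + 99/(124*((2*(1/81)))) = 101/218 + 99/(124*(2/81)) = 101/218 + (99/124)*(81/2) = 101/218 + 8019/248 = 886595/27032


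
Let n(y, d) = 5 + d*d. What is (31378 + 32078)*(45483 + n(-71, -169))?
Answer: 4698853344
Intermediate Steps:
n(y, d) = 5 + d²
(31378 + 32078)*(45483 + n(-71, -169)) = (31378 + 32078)*(45483 + (5 + (-169)²)) = 63456*(45483 + (5 + 28561)) = 63456*(45483 + 28566) = 63456*74049 = 4698853344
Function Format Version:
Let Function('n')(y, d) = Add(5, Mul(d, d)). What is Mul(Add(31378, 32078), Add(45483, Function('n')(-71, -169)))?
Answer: 4698853344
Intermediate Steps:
Function('n')(y, d) = Add(5, Pow(d, 2))
Mul(Add(31378, 32078), Add(45483, Function('n')(-71, -169))) = Mul(Add(31378, 32078), Add(45483, Add(5, Pow(-169, 2)))) = Mul(63456, Add(45483, Add(5, 28561))) = Mul(63456, Add(45483, 28566)) = Mul(63456, 74049) = 4698853344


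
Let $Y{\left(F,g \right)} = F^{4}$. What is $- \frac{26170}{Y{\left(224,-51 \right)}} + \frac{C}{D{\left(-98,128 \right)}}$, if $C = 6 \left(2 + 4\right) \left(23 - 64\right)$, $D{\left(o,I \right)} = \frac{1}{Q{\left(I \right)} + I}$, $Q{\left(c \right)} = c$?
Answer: $- \frac{475650985046813}{1258815488} \approx -3.7786 \cdot 10^{5}$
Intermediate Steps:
$D{\left(o,I \right)} = \frac{1}{2 I}$ ($D{\left(o,I \right)} = \frac{1}{I + I} = \frac{1}{2 I}$)
$C = -1476$ ($C = 6 \cdot 6 \left(-41\right) = 36 \left(-41\right) = -1476$)
$- \frac{26170}{Y{\left(224,-51 \right)}} + \frac{C}{D{\left(-98,128 \right)}} = - \frac{26170}{224^{4}} - \frac{1476}{\frac{1}{2} \cdot \frac{1}{128}} = - \frac{26170}{2517630976} - \frac{1476}{\frac{1}{2} \cdot \frac{1}{128}} = \left(-26170\right) \frac{1}{2517630976} - 1476 \frac{1}{\frac{1}{256}} = - \frac{13085}{1258815488} - 377856 = - \frac{475650985046813}{1258815488}$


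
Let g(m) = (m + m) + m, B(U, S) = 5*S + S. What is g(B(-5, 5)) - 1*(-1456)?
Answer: 1546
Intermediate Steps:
B(U, S) = 6*S
g(m) = 3*m (g(m) = 2*m + m = 3*m)
g(B(-5, 5)) - 1*(-1456) = 3*(6*5) - 1*(-1456) = 3*30 + 1456 = 90 + 1456 = 1546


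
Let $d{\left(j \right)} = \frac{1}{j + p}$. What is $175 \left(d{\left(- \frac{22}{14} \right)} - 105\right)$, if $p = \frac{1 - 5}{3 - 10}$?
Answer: $-18550$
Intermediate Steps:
$p = \frac{4}{7}$ ($p = - \frac{4}{-7} = \left(-4\right) \left(- \frac{1}{7}\right) = \frac{4}{7} \approx 0.57143$)
$d{\left(j \right)} = \frac{1}{\frac{4}{7} + j}$ ($d{\left(j \right)} = \frac{1}{j + \frac{4}{7}} = \frac{1}{\frac{4}{7} + j}$)
$175 \left(d{\left(- \frac{22}{14} \right)} - 105\right) = 175 \left(\frac{7}{4 + 7 \left(- \frac{22}{14}\right)} - 105\right) = 175 \left(\frac{7}{4 + 7 \left(\left(-22\right) \frac{1}{14}\right)} - 105\right) = 175 \left(\frac{7}{4 + 7 \left(- \frac{11}{7}\right)} - 105\right) = 175 \left(\frac{7}{4 - 11} - 105\right) = 175 \left(\frac{7}{-7} - 105\right) = 175 \left(7 \left(- \frac{1}{7}\right) - 105\right) = 175 \left(-1 - 105\right) = 175 \left(-106\right) = -18550$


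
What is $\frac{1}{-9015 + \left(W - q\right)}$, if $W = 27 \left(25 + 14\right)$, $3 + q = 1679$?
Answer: $- \frac{1}{9638} \approx -0.00010376$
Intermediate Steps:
$q = 1676$ ($q = -3 + 1679 = 1676$)
$W = 1053$ ($W = 27 \cdot 39 = 1053$)
$\frac{1}{-9015 + \left(W - q\right)} = \frac{1}{-9015 + \left(1053 - 1676\right)} = \frac{1}{-9015 - 623} = \frac{1}{-9638} = - \frac{1}{9638}$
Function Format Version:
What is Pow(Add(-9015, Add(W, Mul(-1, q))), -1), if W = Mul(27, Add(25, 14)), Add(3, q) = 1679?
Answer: Rational(-1, 9638) ≈ -0.00010376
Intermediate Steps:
q = 1676 (q = Add(-3, 1679) = 1676)
W = 1053 (W = Mul(27, 39) = 1053)
Pow(Add(-9015, Add(W, Mul(-1, q))), -1) = Pow(Add(-9015, Add(1053, Mul(-1, 1676))), -1) = Pow(Add(-9015, Add(1053, -1676)), -1) = Pow(Add(-9015, -623), -1) = Pow(-9638, -1) = Rational(-1, 9638)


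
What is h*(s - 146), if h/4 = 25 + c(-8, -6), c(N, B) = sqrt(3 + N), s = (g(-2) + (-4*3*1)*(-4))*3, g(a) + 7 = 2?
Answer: -1700 - 68*I*sqrt(5) ≈ -1700.0 - 152.05*I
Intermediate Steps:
g(a) = -5 (g(a) = -7 + 2 = -5)
s = 129 (s = (-5 + (-4*3*1)*(-4))*3 = (-5 - 12*1*(-4))*3 = (-5 - 12*(-4))*3 = (-5 + 48)*3 = 43*3 = 129)
h = 100 + 4*I*sqrt(5) (h = 4*(25 + sqrt(3 - 8)) = 4*(25 + sqrt(-5)) = 4*(25 + I*sqrt(5)) = 100 + 4*I*sqrt(5) ≈ 100.0 + 8.9443*I)
h*(s - 146) = (100 + 4*I*sqrt(5))*(129 - 146) = (100 + 4*I*sqrt(5))*(-17) = -1700 - 68*I*sqrt(5)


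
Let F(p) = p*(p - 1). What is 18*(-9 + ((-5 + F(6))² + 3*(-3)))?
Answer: 10926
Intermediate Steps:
F(p) = p*(-1 + p)
18*(-9 + ((-5 + F(6))² + 3*(-3))) = 18*(-9 + ((-5 + 6*(-1 + 6))² + 3*(-3))) = 18*(-9 + ((-5 + 6*5)² - 9)) = 18*(-9 + ((-5 + 30)² - 9)) = 18*(-9 + (25² - 9)) = 18*(-9 + (625 - 9)) = 18*(-9 + 616) = 18*607 = 10926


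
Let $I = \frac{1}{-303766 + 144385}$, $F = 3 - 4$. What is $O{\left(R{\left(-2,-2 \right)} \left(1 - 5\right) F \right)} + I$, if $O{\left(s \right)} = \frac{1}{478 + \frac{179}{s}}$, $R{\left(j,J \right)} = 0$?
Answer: $- \frac{1}{159381} \approx -6.2743 \cdot 10^{-6}$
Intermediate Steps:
$F = -1$
$I = - \frac{1}{159381}$ ($I = \frac{1}{-159381} = - \frac{1}{159381} \approx -6.2743 \cdot 10^{-6}$)
$O{\left(R{\left(-2,-2 \right)} \left(1 - 5\right) F \right)} + I = \frac{0 \left(1 - 5\right) \left(-1\right)}{179 + 478 \cdot 0 \left(1 - 5\right) \left(-1\right)} - \frac{1}{159381} = \frac{0 \left(-4\right) \left(-1\right)}{179 + 478 \cdot 0 \left(-4\right) \left(-1\right)} - \frac{1}{159381} = \frac{0 \left(-1\right)}{179 + 478 \cdot 0 \left(-1\right)} - \frac{1}{159381} = \frac{0}{179 + 478 \cdot 0} - \frac{1}{159381} = \frac{0}{179 + 0} - \frac{1}{159381} = \frac{0}{179} - \frac{1}{159381} = 0 \cdot \frac{1}{179} - \frac{1}{159381} = 0 - \frac{1}{159381} = - \frac{1}{159381}$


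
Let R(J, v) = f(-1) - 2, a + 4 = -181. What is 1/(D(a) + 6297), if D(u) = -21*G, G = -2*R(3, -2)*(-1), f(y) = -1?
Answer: 1/6423 ≈ 0.00015569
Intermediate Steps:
a = -185 (a = -4 - 181 = -185)
R(J, v) = -3 (R(J, v) = -1 - 2 = -3)
G = -6 (G = -2*(-3)*(-1) = 6*(-1) = -6)
D(u) = 126 (D(u) = -21*(-6) = 126)
1/(D(a) + 6297) = 1/(126 + 6297) = 1/6423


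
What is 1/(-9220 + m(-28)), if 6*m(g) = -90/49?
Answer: -49/451795 ≈ -0.00010846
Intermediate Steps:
m(g) = -15/49 (m(g) = (-90/49)/6 = (-90*1/49)/6 = (1/6)*(-90/49) = -15/49)
1/(-9220 + m(-28)) = 1/(-9220 - 15/49) = 1/(-451795/49) = -49/451795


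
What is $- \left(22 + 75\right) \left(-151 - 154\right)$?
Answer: $29585$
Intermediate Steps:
$- \left(22 + 75\right) \left(-151 - 154\right) = - 97 \left(-305\right) = \left(-1\right) \left(-29585\right) = 29585$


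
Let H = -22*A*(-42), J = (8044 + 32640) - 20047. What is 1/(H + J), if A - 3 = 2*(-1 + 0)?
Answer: 1/21561 ≈ 4.6380e-5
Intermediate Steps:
A = 1 (A = 3 + 2*(-1 + 0) = 3 + 2*(-1) = 3 - 2 = 1)
J = 20637 (J = 40684 - 20047 = 20637)
H = 924 (H = -22*1*(-42) = -22*(-42) = 924)
1/(H + J) = 1/(924 + 20637) = 1/21561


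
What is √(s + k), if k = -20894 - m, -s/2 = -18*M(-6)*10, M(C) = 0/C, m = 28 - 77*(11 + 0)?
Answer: 5*I*√803 ≈ 141.69*I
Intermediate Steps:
m = -819 (m = 28 - 77*11 = 28 - 847 = -819)
M(C) = 0
s = 0 (s = -2*(-18*0)*10 = -0*10 = -2*0 = 0)
k = -20075 (k = -20894 - 1*(-819) = -20894 + 819 = -20075)
√(s + k) = √(0 - 20075) = √(-20075) = 5*I*√803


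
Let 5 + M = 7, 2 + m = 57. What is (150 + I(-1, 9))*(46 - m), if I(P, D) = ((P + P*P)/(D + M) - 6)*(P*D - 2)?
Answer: -1944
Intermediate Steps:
m = 55 (m = -2 + 57 = 55)
M = 2 (M = -5 + 7 = 2)
I(P, D) = (-6 + (P + P²)/(2 + D))*(-2 + D*P) (I(P, D) = ((P + P*P)/(D + 2) - 6)*(P*D - 2) = ((P + P²)/(2 + D) - 6)*(D*P - 2) = ((P + P²)/(2 + D) - 6)*(-2 + D*P) = (-6 + (P + P²)/(2 + D))*(-2 + D*P))
(150 + I(-1, 9))*(46 - m) = (150 + (24 - 2*(-1) - 2*(-1)² + 12*9 + 9*(-1)² + 9*(-1)³ - 12*9*(-1) - 6*(-1)*9²)/(2 + 9))*(46 - 1*55) = (150 + (24 + 2 - 2*1 + 108 + 9*1 + 9*(-1) + 108 - 6*(-1)*81)/11)*(46 - 55) = (150 + (24 + 2 - 2 + 108 + 9 - 9 + 108 + 486)/11)*(-9) = (150 + (1/11)*726)*(-9) = (150 + 66)*(-9) = 216*(-9) = -1944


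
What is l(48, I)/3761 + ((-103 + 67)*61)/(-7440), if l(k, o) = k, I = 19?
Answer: 718023/2331820 ≈ 0.30792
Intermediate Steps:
l(48, I)/3761 + ((-103 + 67)*61)/(-7440) = 48/3761 + ((-103 + 67)*61)/(-7440) = 48*(1/3761) - 36*61*(-1/7440) = 48/3761 - 2196*(-1/7440) = 48/3761 + 183/620 = 718023/2331820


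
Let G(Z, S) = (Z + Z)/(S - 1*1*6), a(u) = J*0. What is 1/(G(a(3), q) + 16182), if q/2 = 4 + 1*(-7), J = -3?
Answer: 1/16182 ≈ 6.1797e-5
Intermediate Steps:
a(u) = 0 (a(u) = -3*0 = 0)
q = -6 (q = 2*(4 + 1*(-7)) = 2*(4 - 7) = 2*(-3) = -6)
G(Z, S) = 2*Z/(-6 + S) (G(Z, S) = (2*Z)/(S - 1*6) = (2*Z)/(S - 6) = (2*Z)/(-6 + S) = 2*Z/(-6 + S))
1/(G(a(3), q) + 16182) = 1/(2*0/(-6 - 6) + 16182) = 1/(2*0/(-12) + 16182) = 1/(2*0*(-1/12) + 16182) = 1/(0 + 16182) = 1/16182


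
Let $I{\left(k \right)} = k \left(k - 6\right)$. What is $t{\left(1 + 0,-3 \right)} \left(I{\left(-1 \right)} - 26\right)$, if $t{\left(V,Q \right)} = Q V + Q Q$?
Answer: $-114$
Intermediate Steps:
$t{\left(V,Q \right)} = Q^{2} + Q V$ ($t{\left(V,Q \right)} = Q V + Q^{2} = Q^{2} + Q V$)
$I{\left(k \right)} = k \left(-6 + k\right)$
$t{\left(1 + 0,-3 \right)} \left(I{\left(-1 \right)} - 26\right) = - 3 \left(-3 + \left(1 + 0\right)\right) \left(- (-6 - 1) - 26\right) = - 3 \left(-3 + 1\right) \left(\left(-1\right) \left(-7\right) - 26\right) = \left(-3\right) \left(-2\right) \left(7 - 26\right) = 6 \left(-19\right) = -114$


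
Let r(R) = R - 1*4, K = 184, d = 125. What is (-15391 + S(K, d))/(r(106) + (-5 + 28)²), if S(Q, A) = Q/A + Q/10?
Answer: -1921391/78875 ≈ -24.360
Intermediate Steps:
S(Q, A) = Q/10 + Q/A (S(Q, A) = Q/A + Q*(⅒) = Q/A + Q/10 = Q/10 + Q/A)
r(R) = -4 + R (r(R) = R - 4 = -4 + R)
(-15391 + S(K, d))/(r(106) + (-5 + 28)²) = (-15391 + ((⅒)*184 + 184/125))/((-4 + 106) + (-5 + 28)²) = (-15391 + (92/5 + 184*(1/125)))/(102 + 23²) = (-15391 + (92/5 + 184/125))/(102 + 529) = (-15391 + 2484/125)/631 = -1921391/125*1/631 = -1921391/78875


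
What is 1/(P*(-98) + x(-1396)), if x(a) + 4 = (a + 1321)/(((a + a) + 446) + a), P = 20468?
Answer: -3742/7505957981 ≈ -4.9854e-7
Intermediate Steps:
x(a) = -4 + (1321 + a)/(446 + 3*a) (x(a) = -4 + (a + 1321)/(((a + a) + 446) + a) = -4 + (1321 + a)/((2*a + 446) + a) = -4 + (1321 + a)/((446 + 2*a) + a) = -4 + (1321 + a)/(446 + 3*a))
1/(P*(-98) + x(-1396)) = 1/(20468*(-98) + (-463 - 11*(-1396))/(446 + 3*(-1396))) = 1/(-2005864 + (-463 + 15356)/(446 - 4188)) = 1/(-2005864 + 14893/(-3742)) = 1/(-2005864 - 1/3742*14893) = 1/(-2005864 - 14893/3742) = 1/(-7505957981/3742) = -3742/7505957981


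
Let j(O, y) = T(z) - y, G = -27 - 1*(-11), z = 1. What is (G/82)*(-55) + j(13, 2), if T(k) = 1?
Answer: 399/41 ≈ 9.7317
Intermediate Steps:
G = -16 (G = -27 + 11 = -16)
j(O, y) = 1 - y
(G/82)*(-55) + j(13, 2) = -16/82*(-55) + (1 - 1*2) = -16*1/82*(-55) + (1 - 2) = -8/41*(-55) - 1 = 440/41 - 1 = 399/41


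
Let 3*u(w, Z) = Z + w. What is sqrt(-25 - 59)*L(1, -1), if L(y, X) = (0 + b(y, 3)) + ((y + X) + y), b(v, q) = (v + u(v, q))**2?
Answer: 116*I*sqrt(21)/9 ≈ 59.064*I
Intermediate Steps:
u(w, Z) = Z/3 + w/3 (u(w, Z) = (Z + w)/3 = Z/3 + w/3)
b(v, q) = (q/3 + 4*v/3)**2 (b(v, q) = (v + (q/3 + v/3))**2 = (q/3 + 4*v/3)**2)
L(y, X) = X + 2*y + (3 + 4*y)**2/9 (L(y, X) = (0 + (3 + 4*y)**2/9) + ((y + X) + y) = (3 + 4*y)**2/9 + ((X + y) + y) = (3 + 4*y)**2/9 + (X + 2*y) = X + 2*y + (3 + 4*y)**2/9)
sqrt(-25 - 59)*L(1, -1) = sqrt(-25 - 59)*(-1 + 2*1 + (3 + 4*1)**2/9) = sqrt(-84)*(-1 + 2 + (3 + 4)**2/9) = (2*I*sqrt(21))*(-1 + 2 + (1/9)*7**2) = (2*I*sqrt(21))*(-1 + 2 + (1/9)*49) = (2*I*sqrt(21))*(-1 + 2 + 49/9) = (2*I*sqrt(21))*(58/9) = 116*I*sqrt(21)/9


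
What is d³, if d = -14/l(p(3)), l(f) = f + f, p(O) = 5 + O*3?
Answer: -⅛ ≈ -0.12500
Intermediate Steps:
p(O) = 5 + 3*O
l(f) = 2*f
d = -½ (d = -14*1/(2*(5 + 3*3)) = -14*1/(2*(5 + 9)) = -14/(2*14) = -14/28 = -14*1/28 = -½ ≈ -0.50000)
d³ = (-½)³ = -⅛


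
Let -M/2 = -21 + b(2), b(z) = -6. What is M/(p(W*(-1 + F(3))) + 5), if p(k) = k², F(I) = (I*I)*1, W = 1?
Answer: 18/23 ≈ 0.78261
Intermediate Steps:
F(I) = I² (F(I) = I²*1 = I²)
M = 54 (M = -2*(-21 - 6) = -2*(-27) = 54)
M/(p(W*(-1 + F(3))) + 5) = 54/((1*(-1 + 3²))² + 5) = 54/((1*(-1 + 9))² + 5) = 54/((1*8)² + 5) = 54/(8² + 5) = 54/(64 + 5) = 54/69 = 54*(1/69) = 18/23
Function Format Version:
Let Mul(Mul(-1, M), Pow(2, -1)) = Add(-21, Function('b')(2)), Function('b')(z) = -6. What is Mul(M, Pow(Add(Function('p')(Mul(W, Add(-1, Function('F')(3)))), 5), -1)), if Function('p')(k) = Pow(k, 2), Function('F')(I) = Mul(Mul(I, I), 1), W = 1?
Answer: Rational(18, 23) ≈ 0.78261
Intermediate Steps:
Function('F')(I) = Pow(I, 2) (Function('F')(I) = Mul(Pow(I, 2), 1) = Pow(I, 2))
M = 54 (M = Mul(-2, Add(-21, -6)) = Mul(-2, -27) = 54)
Mul(M, Pow(Add(Function('p')(Mul(W, Add(-1, Function('F')(3)))), 5), -1)) = Mul(54, Pow(Add(Pow(Mul(1, Add(-1, Pow(3, 2))), 2), 5), -1)) = Mul(54, Pow(Add(Pow(Mul(1, Add(-1, 9)), 2), 5), -1)) = Mul(54, Pow(Add(Pow(Mul(1, 8), 2), 5), -1)) = Mul(54, Pow(Add(Pow(8, 2), 5), -1)) = Mul(54, Pow(Add(64, 5), -1)) = Mul(54, Pow(69, -1)) = Mul(54, Rational(1, 69)) = Rational(18, 23)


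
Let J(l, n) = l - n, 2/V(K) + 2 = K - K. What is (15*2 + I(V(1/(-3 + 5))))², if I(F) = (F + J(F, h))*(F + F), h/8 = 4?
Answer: 9604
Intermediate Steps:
h = 32 (h = 8*4 = 32)
V(K) = -1 (V(K) = 2/(-2 + (K - K)) = 2/(-2 + 0) = 2/(-2) = 2*(-½) = -1)
I(F) = 2*F*(-32 + 2*F) (I(F) = (F + (F - 1*32))*(F + F) = (F + (F - 32))*(2*F) = (F + (-32 + F))*(2*F) = (-32 + 2*F)*(2*F) = 2*F*(-32 + 2*F))
(15*2 + I(V(1/(-3 + 5))))² = (15*2 + 4*(-1)*(-16 - 1))² = (30 + 4*(-1)*(-17))² = (30 + 68)² = 98² = 9604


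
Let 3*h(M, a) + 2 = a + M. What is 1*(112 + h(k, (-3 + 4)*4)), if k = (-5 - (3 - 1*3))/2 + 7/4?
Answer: 1349/12 ≈ 112.42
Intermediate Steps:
k = -¾ (k = (-5 - (3 - 3))*(½) + 7*(¼) = (-5 - 1*0)*(½) + 7/4 = (-5 + 0)*(½) + 7/4 = -5*½ + 7/4 = -5/2 + 7/4 = -¾ ≈ -0.75000)
h(M, a) = -⅔ + M/3 + a/3 (h(M, a) = -⅔ + (a + M)/3 = -⅔ + (M + a)/3 = -⅔ + (M/3 + a/3) = -⅔ + M/3 + a/3)
1*(112 + h(k, (-3 + 4)*4)) = 1*(112 + (-⅔ + (⅓)*(-¾) + ((-3 + 4)*4)/3)) = 1*(112 + (-⅔ - ¼ + (1*4)/3)) = 1*(112 + (-⅔ - ¼ + (⅓)*4)) = 1*(112 + (-⅔ - ¼ + 4/3)) = 1*(112 + 5/12) = 1*(1349/12) = 1349/12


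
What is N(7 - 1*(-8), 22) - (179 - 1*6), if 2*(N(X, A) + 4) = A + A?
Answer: -155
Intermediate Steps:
N(X, A) = -4 + A (N(X, A) = -4 + (A + A)/2 = -4 + (2*A)/2 = -4 + A)
N(7 - 1*(-8), 22) - (179 - 1*6) = (-4 + 22) - (179 - 1*6) = 18 - (179 - 6) = 18 - 1*173 = 18 - 173 = -155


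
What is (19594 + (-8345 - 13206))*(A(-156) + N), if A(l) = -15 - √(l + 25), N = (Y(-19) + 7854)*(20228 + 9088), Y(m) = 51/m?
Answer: -450441043545 + 1957*I*√131 ≈ -4.5044e+11 + 22399.0*I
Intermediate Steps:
N = 4373214300/19 (N = (51/(-19) + 7854)*(20228 + 9088) = (51*(-1/19) + 7854)*29316 = (-51/19 + 7854)*29316 = (149175/19)*29316 = 4373214300/19 ≈ 2.3017e+8)
A(l) = -15 - √(25 + l)
(19594 + (-8345 - 13206))*(A(-156) + N) = (19594 + (-8345 - 13206))*((-15 - √(25 - 156)) + 4373214300/19) = (19594 - 21551)*((-15 - √(-131)) + 4373214300/19) = -1957*((-15 - I*√131) + 4373214300/19) = -1957*(4373214015/19 - I*√131) = -450441043545 + 1957*I*√131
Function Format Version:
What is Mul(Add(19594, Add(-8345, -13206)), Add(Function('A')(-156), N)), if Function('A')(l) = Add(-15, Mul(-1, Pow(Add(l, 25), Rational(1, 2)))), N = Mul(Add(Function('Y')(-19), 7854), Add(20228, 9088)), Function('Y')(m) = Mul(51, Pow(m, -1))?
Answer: Add(-450441043545, Mul(1957, I, Pow(131, Rational(1, 2)))) ≈ Add(-4.5044e+11, Mul(22399., I))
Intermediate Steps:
N = Rational(4373214300, 19) (N = Mul(Add(Mul(51, Pow(-19, -1)), 7854), Add(20228, 9088)) = Mul(Add(Mul(51, Rational(-1, 19)), 7854), 29316) = Mul(Add(Rational(-51, 19), 7854), 29316) = Mul(Rational(149175, 19), 29316) = Rational(4373214300, 19) ≈ 2.3017e+8)
Function('A')(l) = Add(-15, Mul(-1, Pow(Add(25, l), Rational(1, 2))))
Mul(Add(19594, Add(-8345, -13206)), Add(Function('A')(-156), N)) = Mul(Add(19594, Add(-8345, -13206)), Add(Add(-15, Mul(-1, Pow(Add(25, -156), Rational(1, 2)))), Rational(4373214300, 19))) = Mul(Add(19594, -21551), Add(Add(-15, Mul(-1, Pow(-131, Rational(1, 2)))), Rational(4373214300, 19))) = Mul(-1957, Add(Add(-15, Mul(-1, Mul(I, Pow(131, Rational(1, 2))))), Rational(4373214300, 19))) = Mul(-1957, Add(Add(-15, Mul(-1, I, Pow(131, Rational(1, 2)))), Rational(4373214300, 19))) = Mul(-1957, Add(Rational(4373214015, 19), Mul(-1, I, Pow(131, Rational(1, 2))))) = Add(-450441043545, Mul(1957, I, Pow(131, Rational(1, 2))))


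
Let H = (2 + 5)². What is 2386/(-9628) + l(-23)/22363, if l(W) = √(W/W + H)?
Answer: -1193/4814 + 5*√2/22363 ≈ -0.24750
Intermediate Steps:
H = 49 (H = 7² = 49)
l(W) = 5*√2 (l(W) = √(W/W + 49) = √(1 + 49) = √50 = 5*√2)
2386/(-9628) + l(-23)/22363 = 2386/(-9628) + (5*√2)/22363 = 2386*(-1/9628) + (5*√2)*(1/22363) = -1193/4814 + 5*√2/22363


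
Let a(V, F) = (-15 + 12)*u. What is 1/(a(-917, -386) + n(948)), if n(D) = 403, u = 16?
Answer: 1/355 ≈ 0.0028169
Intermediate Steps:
a(V, F) = -48 (a(V, F) = (-15 + 12)*16 = -3*16 = -48)
1/(a(-917, -386) + n(948)) = 1/(-48 + 403) = 1/355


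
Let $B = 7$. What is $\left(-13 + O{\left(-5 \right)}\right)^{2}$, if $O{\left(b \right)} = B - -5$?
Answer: $1$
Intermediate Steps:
$O{\left(b \right)} = 12$ ($O{\left(b \right)} = 7 - -5 = 7 + 5 = 12$)
$\left(-13 + O{\left(-5 \right)}\right)^{2} = \left(-13 + 12\right)^{2} = \left(-1\right)^{2} = 1$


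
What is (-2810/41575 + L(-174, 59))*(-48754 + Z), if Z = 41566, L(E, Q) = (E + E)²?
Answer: -7238166475224/8315 ≈ -8.7050e+8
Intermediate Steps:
L(E, Q) = 4*E² (L(E, Q) = (2*E)² = 4*E²)
(-2810/41575 + L(-174, 59))*(-48754 + Z) = (-2810/41575 + 4*(-174)²)*(-48754 + 41566) = (-2810*1/41575 + 4*30276)*(-7188) = (-562/8315 + 121104)*(-7188) = (1006979198/8315)*(-7188) = -7238166475224/8315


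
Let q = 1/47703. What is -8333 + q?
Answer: -397509098/47703 ≈ -8333.0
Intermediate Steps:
q = 1/47703 ≈ 2.0963e-5
-8333 + q = -8333 + 1/47703 = -397509098/47703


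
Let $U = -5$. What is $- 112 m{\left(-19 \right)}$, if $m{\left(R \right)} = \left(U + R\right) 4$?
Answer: $10752$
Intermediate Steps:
$m{\left(R \right)} = -20 + 4 R$ ($m{\left(R \right)} = \left(-5 + R\right) 4 = -20 + 4 R$)
$- 112 m{\left(-19 \right)} = - 112 \left(-20 + 4 \left(-19\right)\right) = - 112 \left(-20 - 76\right) = \left(-112\right) \left(-96\right) = 10752$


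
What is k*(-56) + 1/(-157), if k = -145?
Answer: 1274839/157 ≈ 8120.0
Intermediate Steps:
k*(-56) + 1/(-157) = -145*(-56) + 1/(-157) = 8120 - 1/157 = 1274839/157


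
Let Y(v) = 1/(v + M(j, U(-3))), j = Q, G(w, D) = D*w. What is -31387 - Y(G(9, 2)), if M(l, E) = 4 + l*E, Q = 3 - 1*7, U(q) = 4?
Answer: -188323/6 ≈ -31387.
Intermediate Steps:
Q = -4 (Q = 3 - 7 = -4)
j = -4
M(l, E) = 4 + E*l
Y(v) = 1/(-12 + v) (Y(v) = 1/(v + (4 + 4*(-4))) = 1/(v + (4 - 16)) = 1/(v - 12) = 1/(-12 + v))
-31387 - Y(G(9, 2)) = -31387 - 1/(-12 + 2*9) = -31387 - 1/(-12 + 18) = -31387 - 1/6 = -31387 - 1*⅙ = -31387 - ⅙ = -188323/6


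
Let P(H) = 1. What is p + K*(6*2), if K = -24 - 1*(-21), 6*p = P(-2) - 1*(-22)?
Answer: -193/6 ≈ -32.167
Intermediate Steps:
p = 23/6 (p = (1 - 1*(-22))/6 = (1 + 22)/6 = (⅙)*23 = 23/6 ≈ 3.8333)
K = -3 (K = -24 + 21 = -3)
p + K*(6*2) = 23/6 - 18*2 = 23/6 - 3*12 = 23/6 - 36 = -193/6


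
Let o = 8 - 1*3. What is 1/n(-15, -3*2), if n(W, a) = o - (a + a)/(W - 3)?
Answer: 3/13 ≈ 0.23077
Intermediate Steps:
o = 5 (o = 8 - 3 = 5)
n(W, a) = 5 - 2*a/(-3 + W) (n(W, a) = 5 - (a + a)/(W - 3) = 5 - 2*a/(-3 + W))
1/n(-15, -3*2) = 1/((-15 - (-6)*2 + 5*(-15))/(-3 - 15)) = 1/((-15 - 2*(-6) - 75)/(-18)) = 1/(-(-15 + 12 - 75)/18) = 1/(-1/18*(-78)) = 1/(13/3) = 3/13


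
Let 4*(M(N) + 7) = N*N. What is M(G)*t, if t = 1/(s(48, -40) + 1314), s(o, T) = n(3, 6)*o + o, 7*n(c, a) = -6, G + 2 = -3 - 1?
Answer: 7/4623 ≈ 0.0015142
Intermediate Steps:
G = -6 (G = -2 + (-3 - 1) = -2 - 4 = -6)
n(c, a) = -6/7 (n(c, a) = (⅐)*(-6) = -6/7)
s(o, T) = o/7 (s(o, T) = -6*o/7 + o = o/7)
M(N) = -7 + N²/4 (M(N) = -7 + (N*N)/4 = -7 + N²/4)
t = 7/9246 (t = 1/((⅐)*48 + 1314) = 1/(48/7 + 1314) = 1/(9246/7) = 7/9246 ≈ 0.00075708)
M(G)*t = (-7 + (¼)*(-6)²)*(7/9246) = (-7 + (¼)*36)*(7/9246) = (-7 + 9)*(7/9246) = 2*(7/9246) = 7/4623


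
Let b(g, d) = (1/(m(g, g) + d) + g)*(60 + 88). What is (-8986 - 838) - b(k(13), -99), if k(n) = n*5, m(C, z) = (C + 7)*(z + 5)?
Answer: -96072952/4941 ≈ -19444.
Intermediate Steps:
m(C, z) = (5 + z)*(7 + C) (m(C, z) = (7 + C)*(5 + z) = (5 + z)*(7 + C))
k(n) = 5*n
b(g, d) = 148*g + 148/(35 + d + g² + 12*g) (b(g, d) = (1/((35 + 5*g + 7*g + g*g) + d) + g)*(60 + 88) = (1/((35 + 5*g + 7*g + g²) + d) + g)*148 = (1/((35 + g² + 12*g) + d) + g)*148 = (1/(35 + d + g² + 12*g) + g)*148 = (g + 1/(35 + d + g² + 12*g))*148 = 148*g + 148/(35 + d + g² + 12*g))
(-8986 - 838) - b(k(13), -99) = (-8986 - 838) - 148*(1 - 495*13 + (5*13)*(35 + (5*13)² + 12*(5*13)))/(35 - 99 + (5*13)² + 12*(5*13)) = -9824 - 148*(1 - 99*65 + 65*(35 + 65² + 12*65))/(35 - 99 + 65² + 12*65) = -9824 - 148*(1 - 6435 + 65*(35 + 4225 + 780))/(35 - 99 + 4225 + 780) = -9824 - 148*(1 - 6435 + 65*5040)/4941 = -9824 - 148*(1 - 6435 + 327600)/4941 = -9824 - 148*321166/4941 = -9824 - 1*47532568/4941 = -9824 - 47532568/4941 = -96072952/4941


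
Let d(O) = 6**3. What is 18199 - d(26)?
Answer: 17983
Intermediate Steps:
d(O) = 216
18199 - d(26) = 18199 - 1*216 = 18199 - 216 = 17983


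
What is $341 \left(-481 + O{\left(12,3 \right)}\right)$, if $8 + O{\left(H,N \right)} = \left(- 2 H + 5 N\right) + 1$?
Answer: $-169477$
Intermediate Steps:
$O{\left(H,N \right)} = -7 - 2 H + 5 N$ ($O{\left(H,N \right)} = -8 - \left(-1 - 5 N + 2 H\right) = -8 + \left(1 - 2 H + 5 N\right) = -7 - 2 H + 5 N$)
$341 \left(-481 + O{\left(12,3 \right)}\right) = 341 \left(-481 - 16\right) = 341 \left(-497\right) = -169477$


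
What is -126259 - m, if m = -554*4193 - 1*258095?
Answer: 2454758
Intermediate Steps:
m = -2581017 (m = -2322922 - 258095 = -2581017)
-126259 - m = -126259 - 1*(-2581017) = -126259 + 2581017 = 2454758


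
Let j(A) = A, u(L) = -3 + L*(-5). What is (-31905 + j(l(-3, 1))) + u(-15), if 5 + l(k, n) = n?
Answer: -31837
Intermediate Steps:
u(L) = -3 - 5*L
l(k, n) = -5 + n
(-31905 + j(l(-3, 1))) + u(-15) = (-31905 + (-5 + 1)) + (-3 - 5*(-15)) = (-31905 - 4) + (-3 + 75) = -31909 + 72 = -31837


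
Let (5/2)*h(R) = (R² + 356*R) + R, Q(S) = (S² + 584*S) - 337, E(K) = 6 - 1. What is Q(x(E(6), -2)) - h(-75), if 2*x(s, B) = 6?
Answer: 9884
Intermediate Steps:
E(K) = 5
x(s, B) = 3 (x(s, B) = (½)*6 = 3)
Q(S) = -337 + S² + 584*S
h(R) = 2*R²/5 + 714*R/5 (h(R) = 2*((R² + 356*R) + R)/5 = 2*(R² + 357*R)/5 = 2*R²/5 + 714*R/5)
Q(x(E(6), -2)) - h(-75) = (-337 + 3² + 584*3) - 2*(-75)*(357 - 75)/5 = (-337 + 9 + 1752) - 2*(-75)*282/5 = 1424 - 1*(-8460) = 1424 + 8460 = 9884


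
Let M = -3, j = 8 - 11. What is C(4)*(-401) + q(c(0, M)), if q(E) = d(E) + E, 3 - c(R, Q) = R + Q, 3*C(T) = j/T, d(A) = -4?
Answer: 409/4 ≈ 102.25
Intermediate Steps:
j = -3
C(T) = -1/T (C(T) = (-3/T)/3 = -1/T)
c(R, Q) = 3 - Q - R (c(R, Q) = 3 - (R + Q) = 3 - (Q + R) = 3 + (-Q - R) = 3 - Q - R)
q(E) = -4 + E
C(4)*(-401) + q(c(0, M)) = -1/4*(-401) + (-4 + (3 - 1*(-3) - 1*0)) = -1*1/4*(-401) + (-4 + (3 + 3 + 0)) = -1/4*(-401) + (-4 + 6) = 401/4 + 2 = 409/4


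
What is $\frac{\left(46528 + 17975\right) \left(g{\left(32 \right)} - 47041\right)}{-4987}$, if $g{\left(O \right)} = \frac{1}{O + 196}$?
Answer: $\frac{230605685847}{379012} \approx 6.0844 \cdot 10^{5}$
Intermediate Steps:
$g{\left(O \right)} = \frac{1}{196 + O}$
$\frac{\left(46528 + 17975\right) \left(g{\left(32 \right)} - 47041\right)}{-4987} = \frac{\left(46528 + 17975\right) \left(\frac{1}{196 + 32} - 47041\right)}{-4987} = 64503 \left(\frac{1}{228} - 47041\right) \left(- \frac{1}{4987}\right) = 64503 \left(- \frac{10725347}{228}\right) \left(- \frac{1}{4987}\right) = \left(- \frac{230605685847}{76}\right) \left(- \frac{1}{4987}\right) = \frac{230605685847}{379012}$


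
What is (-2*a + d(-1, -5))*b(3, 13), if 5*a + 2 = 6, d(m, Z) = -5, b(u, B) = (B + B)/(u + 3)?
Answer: -143/5 ≈ -28.600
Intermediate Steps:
b(u, B) = 2*B/(3 + u) (b(u, B) = (2*B)/(3 + u) = 2*B/(3 + u))
a = 4/5 (a = -2/5 + (1/5)*6 = -2/5 + 6/5 = 4/5 ≈ 0.80000)
(-2*a + d(-1, -5))*b(3, 13) = (-2*4/5 - 5)*(2*13/(3 + 3)) = (-8/5 - 5)*(2*13/6) = -66*13/(5*6) = -33/5*13/3 = -143/5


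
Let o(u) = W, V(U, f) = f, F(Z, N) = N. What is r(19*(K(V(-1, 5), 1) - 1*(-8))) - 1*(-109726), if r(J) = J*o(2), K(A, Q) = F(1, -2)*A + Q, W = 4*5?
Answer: 109346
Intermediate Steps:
W = 20
K(A, Q) = Q - 2*A (K(A, Q) = -2*A + Q = Q - 2*A)
o(u) = 20
r(J) = 20*J (r(J) = J*20 = 20*J)
r(19*(K(V(-1, 5), 1) - 1*(-8))) - 1*(-109726) = 20*(19*((1 - 2*5) - 1*(-8))) - 1*(-109726) = 20*(19*((1 - 10) + 8)) + 109726 = 20*(19*(-9 + 8)) + 109726 = 20*(19*(-1)) + 109726 = 20*(-19) + 109726 = -380 + 109726 = 109346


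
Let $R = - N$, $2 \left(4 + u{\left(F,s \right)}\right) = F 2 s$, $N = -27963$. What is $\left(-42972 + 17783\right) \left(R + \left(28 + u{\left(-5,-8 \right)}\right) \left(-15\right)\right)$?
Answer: $-680178567$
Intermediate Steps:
$u{\left(F,s \right)} = -4 + F s$ ($u{\left(F,s \right)} = -4 + \frac{F 2 s}{2} = -4 + \frac{2 F s}{2} = -4 + F s$)
$R = 27963$ ($R = \left(-1\right) \left(-27963\right) = 27963$)
$\left(-42972 + 17783\right) \left(R + \left(28 + u{\left(-5,-8 \right)}\right) \left(-15\right)\right) = \left(-42972 + 17783\right) \left(27963 + \left(28 - -36\right) \left(-15\right)\right) = - 25189 \left(27963 + \left(28 + \left(-4 + 40\right)\right) \left(-15\right)\right) = - 25189 \left(27963 + \left(28 + 36\right) \left(-15\right)\right) = - 25189 \left(27963 + 64 \left(-15\right)\right) = - 25189 \left(27963 - 960\right) = \left(-25189\right) 27003 = -680178567$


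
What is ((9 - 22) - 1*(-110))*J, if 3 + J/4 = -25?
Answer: -10864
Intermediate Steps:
J = -112 (J = -12 + 4*(-25) = -12 - 100 = -112)
((9 - 22) - 1*(-110))*J = ((9 - 22) - 1*(-110))*(-112) = (-13 + 110)*(-112) = 97*(-112) = -10864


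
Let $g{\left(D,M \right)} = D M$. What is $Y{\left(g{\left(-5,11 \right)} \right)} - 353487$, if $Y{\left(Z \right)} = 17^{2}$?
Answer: $-353198$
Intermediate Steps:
$Y{\left(Z \right)} = 289$
$Y{\left(g{\left(-5,11 \right)} \right)} - 353487 = 289 - 353487 = -353198$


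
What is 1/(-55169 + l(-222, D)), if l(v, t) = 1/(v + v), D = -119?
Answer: -444/24495037 ≈ -1.8126e-5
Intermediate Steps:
l(v, t) = 1/(2*v)
1/(-55169 + l(-222, D)) = 1/(-55169 + (½)/(-222)) = 1/(-55169 + (½)*(-1/222)) = 1/(-55169 - 1/444) = 1/(-24495037/444) = -444/24495037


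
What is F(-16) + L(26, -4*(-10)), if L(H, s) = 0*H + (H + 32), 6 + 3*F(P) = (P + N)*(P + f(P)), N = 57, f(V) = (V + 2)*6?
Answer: -3932/3 ≈ -1310.7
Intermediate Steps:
f(V) = 12 + 6*V (f(V) = (2 + V)*6 = 12 + 6*V)
F(P) = -2 + (12 + 7*P)*(57 + P)/3 (F(P) = -2 + ((P + 57)*(P + (12 + 6*P)))/3 = -2 + ((57 + P)*(12 + 7*P))/3 = -2 + ((12 + 7*P)*(57 + P))/3 = -2 + (12 + 7*P)*(57 + P)/3)
L(H, s) = 32 + H (L(H, s) = 0 + (32 + H) = 32 + H)
F(-16) + L(26, -4*(-10)) = (226 + 137*(-16) + (7/3)*(-16)**2) + (32 + 26) = (226 - 2192 + (7/3)*256) + 58 = (226 - 2192 + 1792/3) + 58 = -4106/3 + 58 = -3932/3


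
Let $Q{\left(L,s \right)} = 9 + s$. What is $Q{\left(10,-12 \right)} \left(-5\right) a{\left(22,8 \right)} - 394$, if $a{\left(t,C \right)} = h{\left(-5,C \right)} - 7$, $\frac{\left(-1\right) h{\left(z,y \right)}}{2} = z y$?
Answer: $701$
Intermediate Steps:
$h{\left(z,y \right)} = - 2 y z$ ($h{\left(z,y \right)} = - 2 z y = - 2 y z$)
$a{\left(t,C \right)} = -7 + 10 C$ ($a{\left(t,C \right)} = \left(-2\right) C \left(-5\right) - 7 = 10 C - 7 = -7 + 10 C$)
$Q{\left(10,-12 \right)} \left(-5\right) a{\left(22,8 \right)} - 394 = \left(9 - 12\right) \left(-5\right) \left(-7 + 10 \cdot 8\right) - 394 = \left(-3\right) \left(-5\right) \left(-7 + 80\right) - 394 = 15 \cdot 73 - 394 = 1095 - 394 = 701$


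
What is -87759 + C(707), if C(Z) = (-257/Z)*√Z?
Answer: -87759 - 257*√707/707 ≈ -87769.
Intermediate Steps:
C(Z) = -257/√Z
-87759 + C(707) = -87759 - 257*√707/707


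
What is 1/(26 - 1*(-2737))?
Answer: 1/2763 ≈ 0.00036193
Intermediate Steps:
1/(26 - 1*(-2737)) = 1/(26 + 2737) = 1/2763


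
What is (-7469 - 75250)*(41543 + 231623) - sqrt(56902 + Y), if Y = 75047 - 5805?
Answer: -22596018354 - 24*sqrt(219) ≈ -2.2596e+10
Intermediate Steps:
Y = 69242
(-7469 - 75250)*(41543 + 231623) - sqrt(56902 + Y) = (-7469 - 75250)*(41543 + 231623) - sqrt(56902 + 69242) = -82719*273166 - sqrt(126144) = -22596018354 - 24*sqrt(219)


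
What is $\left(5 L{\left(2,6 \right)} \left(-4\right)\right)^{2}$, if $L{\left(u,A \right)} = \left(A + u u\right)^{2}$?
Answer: $4000000$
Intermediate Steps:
$L{\left(u,A \right)} = \left(A + u^{2}\right)^{2}$
$\left(5 L{\left(2,6 \right)} \left(-4\right)\right)^{2} = \left(5 \left(6 + 2^{2}\right)^{2} \left(-4\right)\right)^{2} = \left(5 \left(6 + 4\right)^{2} \left(-4\right)\right)^{2} = \left(5 \cdot 10^{2} \left(-4\right)\right)^{2} = \left(5 \cdot 100 \left(-4\right)\right)^{2} = \left(500 \left(-4\right)\right)^{2} = \left(-2000\right)^{2} = 4000000$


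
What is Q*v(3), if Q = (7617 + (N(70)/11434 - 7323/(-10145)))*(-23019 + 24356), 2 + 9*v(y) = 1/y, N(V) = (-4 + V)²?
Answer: -196914286008874/104398137 ≈ -1.8862e+6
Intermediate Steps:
v(y) = -2/9 + 1/(9*y)
Q = 590742858026622/57998965 (Q = (7617 + ((-4 + 70)²/11434 - 7323/(-10145)))*(-23019 + 24356) = (7617 + (66²*(1/11434) - 7323*(-1/10145)))*1337 = (7617 + (4356*(1/11434) + 7323/10145))*1337 = (7617 + (2178/5717 + 7323/10145))*1337 = (7617 + 63961401/57998965)*1337 = (441842077806/57998965)*1337 = 590742858026622/57998965 ≈ 1.0185e+7)
Q*v(3) = 590742858026622*((⅑)*(1 - 2*3)/3)/57998965 = 590742858026622*((⅑)*(⅓)*(1 - 6))/57998965 = 590742858026622*((⅑)*(⅓)*(-5))/57998965 = (590742858026622/57998965)*(-5/27) = -196914286008874/104398137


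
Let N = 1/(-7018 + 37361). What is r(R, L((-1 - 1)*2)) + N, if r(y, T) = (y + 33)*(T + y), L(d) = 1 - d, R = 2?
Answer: 7434036/30343 ≈ 245.00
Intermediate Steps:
N = 1/30343 ≈ 3.2957e-5
r(y, T) = (33 + y)*(T + y)
r(R, L((-1 - 1)*2)) + N = (2² + 33*(1 - (-1 - 1)*2) + 33*2 + (1 - (-1 - 1)*2)*2) + 1/30343 = (4 + 33*(1 - (-2)*2) + 66 + (1 - (-2)*2)*2) + 1/30343 = (4 + 33*(1 - 1*(-4)) + 66 + (1 - 1*(-4))*2) + 1/30343 = (4 + 33*(1 + 4) + 66 + (1 + 4)*2) + 1/30343 = (4 + 33*5 + 66 + 5*2) + 1/30343 = (4 + 165 + 66 + 10) + 1/30343 = 245 + 1/30343 = 7434036/30343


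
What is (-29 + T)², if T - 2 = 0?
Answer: 729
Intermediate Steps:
T = 2 (T = 2 + 0 = 2)
(-29 + T)² = (-29 + 2)² = (-27)² = 729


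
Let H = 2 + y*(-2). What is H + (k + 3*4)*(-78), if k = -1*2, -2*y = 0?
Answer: -778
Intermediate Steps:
y = 0 (y = -1/2*0 = 0)
k = -2
H = 2 (H = 2 + 0*(-2) = 2 + 0 = 2)
H + (k + 3*4)*(-78) = 2 + (-2 + 3*4)*(-78) = 2 + (-2 + 12)*(-78) = 2 + 10*(-78) = 2 - 780 = -778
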